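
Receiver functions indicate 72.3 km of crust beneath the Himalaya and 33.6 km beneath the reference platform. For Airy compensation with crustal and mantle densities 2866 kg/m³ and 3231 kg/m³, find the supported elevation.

Excess crust Δ = 72.3 km − 33.6 km = 38.7 km, split between elevation h and root r with h + r = Δ.
Airy balance ρ_c h = (ρ_m − ρ_c) r gives r = h ρ_c/(ρ_m − ρ_c), so h (1 + ρ_c/(ρ_m − ρ_c)) = Δ, i.e. h = Δ (ρ_m − ρ_c)/ρ_m.
h = 38.7 km × 365/3231 = 4.37 km.

4.37 km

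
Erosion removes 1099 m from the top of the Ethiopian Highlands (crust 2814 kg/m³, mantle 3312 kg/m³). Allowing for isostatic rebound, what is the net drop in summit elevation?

Rebound u = e ρ_c/ρ_m = 1099 m × 2814/3312 = 933.8 m.
Net surface drop = e − u = 1099 m − 933.8 m = e (ρ_m − ρ_c)/ρ_m = 165 m.

165 m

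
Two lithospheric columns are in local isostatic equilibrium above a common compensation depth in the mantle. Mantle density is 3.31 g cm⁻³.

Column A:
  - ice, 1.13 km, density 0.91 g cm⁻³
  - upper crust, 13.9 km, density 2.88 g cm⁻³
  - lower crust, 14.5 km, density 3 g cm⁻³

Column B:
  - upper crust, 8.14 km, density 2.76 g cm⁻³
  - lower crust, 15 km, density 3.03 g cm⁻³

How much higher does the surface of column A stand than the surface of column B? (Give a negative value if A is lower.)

1.36 km

For any compensation level in the mantle, the mantle terms cancel and isostasy reduces to e = (Σt_A − Σt_B) − (Σ(ρt)_A − Σ(ρt)_B) / ρ_m.
Σt_A = 29.53 km; Σt_B = 23.14 km; Σ(ρt)_A = 84.5603; Σ(ρt)_B = 67.9164 (in km·g cm⁻³).
e = (29.53 − 23.14) − (84.5603 − 67.9164) / 3.31 = 1.36 km.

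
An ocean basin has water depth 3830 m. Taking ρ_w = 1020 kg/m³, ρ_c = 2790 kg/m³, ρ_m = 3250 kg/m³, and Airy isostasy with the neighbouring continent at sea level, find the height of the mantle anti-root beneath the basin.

Isostatic balance requires: replacing crust with seawater at the top is compensated by replacing crust with mantle at the base: d (ρ_c − ρ_w) = a (ρ_m − ρ_c).
a = d (ρ_c − ρ_w)/(ρ_m − ρ_c) = 3830 m × 1770/460 = 14700 m.

14700 m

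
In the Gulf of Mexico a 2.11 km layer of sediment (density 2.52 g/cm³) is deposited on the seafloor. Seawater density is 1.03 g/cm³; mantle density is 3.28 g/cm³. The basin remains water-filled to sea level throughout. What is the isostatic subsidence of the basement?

1.4 km

Submarine loading: the sediment displaces seawater, and the subsidence is in turn flooded, so s (ρ_m − ρ_w) = t (ρ_sed − ρ_w).
s = 2.11 km × (2.52 − 1.03) / (3.28 − 1.03) = 1.4 km.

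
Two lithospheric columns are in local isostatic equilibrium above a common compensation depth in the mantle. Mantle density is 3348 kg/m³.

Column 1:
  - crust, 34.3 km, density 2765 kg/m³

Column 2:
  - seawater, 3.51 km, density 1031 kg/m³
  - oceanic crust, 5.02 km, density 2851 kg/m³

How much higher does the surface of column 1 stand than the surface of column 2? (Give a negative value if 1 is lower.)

For any compensation level in the mantle, the mantle terms cancel and isostasy reduces to e = (Σt_1 − Σt_2) − (Σ(ρt)_1 − Σ(ρt)_2) / ρ_m.
Σt_1 = 34.3 km; Σt_2 = 8.53 km; Σ(ρt)_1 = 94839.5; Σ(ρt)_2 = 17930.83 (in km·kg/m³).
e = (34.3 − 8.53) − (94839.5 − 17930.83) / 3348 = 2.8 km.

2.8 km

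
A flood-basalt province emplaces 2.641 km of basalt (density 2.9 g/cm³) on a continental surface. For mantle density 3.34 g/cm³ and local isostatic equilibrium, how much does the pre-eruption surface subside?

2.29 km

Subaerial loading: s = t ρ_load / ρ_m.
s = 2.641 km × 2.9/3.34 = 2.29 km.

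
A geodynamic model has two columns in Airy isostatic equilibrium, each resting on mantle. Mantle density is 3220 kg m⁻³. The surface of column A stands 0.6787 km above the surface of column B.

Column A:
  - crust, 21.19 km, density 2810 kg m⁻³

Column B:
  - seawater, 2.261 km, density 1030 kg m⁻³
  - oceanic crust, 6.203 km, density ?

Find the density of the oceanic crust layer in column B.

Take the compensation level at the base of the deeper column (depth z_c below the surface of column A) and equate Σ ρ_i t_i down to z_c; mantle fills any gap and the z_c terms cancel.
Column A: 21.19×2810 + (z_c − 21.19)×3220
Column B: 0.6787×0 + 2.261×1030 + 6.203×ρ + (z_c − 0.6787 − 8.464)×3220
The z_c×3220 term appears on both sides and cancels. Collect the known terms of each column as K = Σ(ρt)_known − 3220 × (depth of known layers): K_A = 59543.9 − 3220×21.19 = −8687.9; K_B = 2328.83 − 3220×(0.6787 + 8.464) = −27110.664.
Balance: K_A = K_B + 6.203×ρ, so ρ = (K_A − K_B)/6.203 = 18422.8/6.203 = 2970 kg m⁻³.

2970 kg m⁻³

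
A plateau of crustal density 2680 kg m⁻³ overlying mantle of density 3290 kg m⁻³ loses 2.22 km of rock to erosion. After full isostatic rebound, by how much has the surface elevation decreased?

0.412 km

Rebound u = e ρ_c/ρ_m = 2.22 km × 2680/3290 = 1.808 km.
Net surface drop = e − u = 2.22 km − 1.808 km = e (ρ_m − ρ_c)/ρ_m = 0.412 km.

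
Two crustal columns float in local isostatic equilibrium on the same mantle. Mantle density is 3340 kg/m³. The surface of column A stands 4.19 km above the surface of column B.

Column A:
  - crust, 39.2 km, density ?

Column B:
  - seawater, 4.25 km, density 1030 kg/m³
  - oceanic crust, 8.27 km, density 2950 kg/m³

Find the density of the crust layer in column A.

2650 kg/m³

Take the compensation level at the base of the deeper column (depth z_c below the surface of column A) and equate Σ ρ_i t_i down to z_c; mantle fills any gap and the z_c terms cancel.
Column A: 39.2×ρ + (z_c − 39.2)×3340
Column B: 4.19×0 + 4.25×1030 + 8.27×2950 + (z_c − 4.19 − 12.52)×3340
The z_c×3340 term appears on both sides and cancels. Collect the known terms of each column as K = Σ(ρt)_known − 3340 × (depth of known layers): K_A = 0 − 3340×39.2 = −130928; K_B = 28774 − 3340×(4.19 + 12.52) = −27037.4.
Balance: K_A + 39.2×ρ = K_B, so ρ = (K_B − K_A)/39.2 = 103891/39.2 = 2650 kg/m³.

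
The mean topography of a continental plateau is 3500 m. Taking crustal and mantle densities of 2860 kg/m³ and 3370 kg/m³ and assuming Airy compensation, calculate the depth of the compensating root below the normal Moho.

Isostatic balance requires: the weight of the topography is balanced by the buoyancy of the root, ρ_c h = (ρ_m − ρ_c) r.
r = h · ρ_c / (ρ_m − ρ_c) = 3500 m × 2860 / (3370 − 2860) = 19600 m.

19600 m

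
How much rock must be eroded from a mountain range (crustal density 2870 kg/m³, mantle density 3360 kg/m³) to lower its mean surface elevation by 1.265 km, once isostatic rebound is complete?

Net drop Δ = e − u = e − e ρ_c/ρ_m = e (ρ_m − ρ_c)/ρ_m.
e = Δ ρ_m/(ρ_m − ρ_c) = 1.265 km × 3360/490 = 8.67 km.

8.67 km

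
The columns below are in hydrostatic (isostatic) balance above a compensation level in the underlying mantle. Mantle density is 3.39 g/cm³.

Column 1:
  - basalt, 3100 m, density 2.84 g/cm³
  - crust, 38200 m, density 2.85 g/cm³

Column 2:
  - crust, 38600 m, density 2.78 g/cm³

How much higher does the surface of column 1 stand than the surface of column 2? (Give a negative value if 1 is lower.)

−358 m

For any compensation level in the mantle, the mantle terms cancel and isostasy reduces to e = (Σt_1 − Σt_2) − (Σ(ρt)_1 − Σ(ρt)_2) / ρ_m.
Σt_1 = 41300 m; Σt_2 = 38600 m; Σ(ρt)_1 = 117674; Σ(ρt)_2 = 107308 (in m·g/cm³).
e = (41300 − 38600) − (117674 − 107308) / 3.39 = −358 m.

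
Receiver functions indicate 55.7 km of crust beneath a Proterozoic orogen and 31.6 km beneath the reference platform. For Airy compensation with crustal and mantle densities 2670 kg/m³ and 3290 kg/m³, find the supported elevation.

4.54 km

Excess crust Δ = 55.7 km − 31.6 km = 24.1 km, split between elevation h and root r with h + r = Δ.
Airy balance ρ_c h = (ρ_m − ρ_c) r gives r = h ρ_c/(ρ_m − ρ_c), so h (1 + ρ_c/(ρ_m − ρ_c)) = Δ, i.e. h = Δ (ρ_m − ρ_c)/ρ_m.
h = 24.1 km × 620/3290 = 4.54 km.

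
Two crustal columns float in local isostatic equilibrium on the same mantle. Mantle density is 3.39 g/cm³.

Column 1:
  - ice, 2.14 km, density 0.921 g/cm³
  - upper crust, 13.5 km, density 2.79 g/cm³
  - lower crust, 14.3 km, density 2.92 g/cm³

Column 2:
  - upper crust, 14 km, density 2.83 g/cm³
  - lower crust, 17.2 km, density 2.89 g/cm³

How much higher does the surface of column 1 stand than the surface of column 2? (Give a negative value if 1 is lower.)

1.08 km

For any compensation level in the mantle, the mantle terms cancel and isostasy reduces to e = (Σt_1 − Σt_2) − (Σ(ρt)_1 − Σ(ρt)_2) / ρ_m.
Σt_1 = 29.94 km; Σt_2 = 31.2 km; Σ(ρt)_1 = 81.39194; Σ(ρt)_2 = 89.328 (in km·g/cm³).
e = (29.94 − 31.2) − (81.39194 − 89.328) / 3.39 = 1.08 km.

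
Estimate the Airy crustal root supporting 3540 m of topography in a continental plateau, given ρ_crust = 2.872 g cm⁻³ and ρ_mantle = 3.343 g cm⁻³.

21600 m

For local isostatic compensation: the weight of the topography is balanced by the buoyancy of the root, ρ_c h = (ρ_m − ρ_c) r.
r = h · ρ_c / (ρ_m − ρ_c) = 3540 m × 2.872 / (3.343 − 2.872) = 21600 m.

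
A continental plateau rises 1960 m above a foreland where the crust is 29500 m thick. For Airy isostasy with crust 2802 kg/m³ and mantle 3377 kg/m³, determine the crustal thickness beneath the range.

41000 m

Root depth r = h ρ_c / (ρ_m − ρ_c) = 1960 m × 2802 / 575 = 9551 m.
Total thickness = T + h + r = 29500 m + 1960 m + 9551 m = 41000 m.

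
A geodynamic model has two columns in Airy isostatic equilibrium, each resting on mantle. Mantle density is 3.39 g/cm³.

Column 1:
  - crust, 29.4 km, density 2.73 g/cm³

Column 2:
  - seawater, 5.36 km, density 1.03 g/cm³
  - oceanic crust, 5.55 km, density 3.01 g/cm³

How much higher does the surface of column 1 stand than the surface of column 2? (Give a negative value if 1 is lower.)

For any compensation level in the mantle, the mantle terms cancel and isostasy reduces to e = (Σt_1 − Σt_2) − (Σ(ρt)_1 − Σ(ρt)_2) / ρ_m.
Σt_1 = 29.4 km; Σt_2 = 10.91 km; Σ(ρt)_1 = 80.262; Σ(ρt)_2 = 22.2263 (in km·g/cm³).
e = (29.4 − 10.91) − (80.262 − 22.2263) / 3.39 = 1.37 km.

1.37 km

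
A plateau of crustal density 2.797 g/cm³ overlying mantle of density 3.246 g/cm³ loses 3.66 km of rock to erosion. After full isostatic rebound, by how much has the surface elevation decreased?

0.506 km

Rebound u = e ρ_c/ρ_m = 3.66 km × 2.797/3.246 = 3.154 km.
Net surface drop = e − u = 3.66 km − 3.154 km = e (ρ_m − ρ_c)/ρ_m = 0.506 km.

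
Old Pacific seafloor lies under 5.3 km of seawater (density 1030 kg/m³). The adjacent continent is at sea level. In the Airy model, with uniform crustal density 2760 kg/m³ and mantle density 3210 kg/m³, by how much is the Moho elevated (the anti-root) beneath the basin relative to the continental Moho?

Equating mass per unit area of the two columns: replacing crust with seawater at the top is compensated by replacing crust with mantle at the base: d (ρ_c − ρ_w) = a (ρ_m − ρ_c).
a = d (ρ_c − ρ_w)/(ρ_m − ρ_c) = 5.3 km × 1730/450 = 20.4 km.

20.4 km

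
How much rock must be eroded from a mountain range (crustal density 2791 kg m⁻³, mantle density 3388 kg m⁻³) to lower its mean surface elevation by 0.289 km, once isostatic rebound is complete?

1.64 km

Net drop Δ = e − u = e − e ρ_c/ρ_m = e (ρ_m − ρ_c)/ρ_m.
e = Δ ρ_m/(ρ_m − ρ_c) = 0.289 km × 3388/597 = 1.64 km.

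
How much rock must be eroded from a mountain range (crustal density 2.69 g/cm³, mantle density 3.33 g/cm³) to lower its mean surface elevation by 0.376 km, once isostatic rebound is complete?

1.96 km

Net drop Δ = e − u = e − e ρ_c/ρ_m = e (ρ_m − ρ_c)/ρ_m.
e = Δ ρ_m/(ρ_m − ρ_c) = 0.376 km × 3.33/0.64 = 1.96 km.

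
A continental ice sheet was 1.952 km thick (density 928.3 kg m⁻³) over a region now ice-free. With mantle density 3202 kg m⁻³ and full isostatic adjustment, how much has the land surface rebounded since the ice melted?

Removing the load lets mantle flow back in; uplift u satisfies ρ_ice t = ρ_m u.
u = t ρ_ice/ρ_m = 1.952 km × 928.3/3202 = 0.566 km.

0.566 km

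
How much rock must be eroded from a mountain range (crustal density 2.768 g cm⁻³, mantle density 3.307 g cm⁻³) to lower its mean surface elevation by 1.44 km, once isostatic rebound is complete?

Net drop Δ = e − u = e − e ρ_c/ρ_m = e (ρ_m − ρ_c)/ρ_m.
e = Δ ρ_m/(ρ_m − ρ_c) = 1.44 km × 3.307/0.539 = 8.84 km.

8.84 km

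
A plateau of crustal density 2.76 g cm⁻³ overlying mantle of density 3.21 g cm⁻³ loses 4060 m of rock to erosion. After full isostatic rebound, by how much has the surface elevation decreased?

Rebound u = e ρ_c/ρ_m = 4060 m × 2.76/3.21 = 3491 m.
Net surface drop = e − u = 4060 m − 3491 m = e (ρ_m − ρ_c)/ρ_m = 569 m.

569 m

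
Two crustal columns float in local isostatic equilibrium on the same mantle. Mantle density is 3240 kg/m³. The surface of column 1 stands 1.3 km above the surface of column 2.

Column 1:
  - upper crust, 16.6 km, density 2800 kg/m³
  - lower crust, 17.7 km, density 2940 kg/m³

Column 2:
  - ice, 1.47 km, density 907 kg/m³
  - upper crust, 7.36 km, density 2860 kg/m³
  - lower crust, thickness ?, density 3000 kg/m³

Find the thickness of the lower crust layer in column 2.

Take the compensation level at the base of the deeper column (depth z_c below the surface of column 1) and equate Σ ρ_i t_i down to z_c; mantle fills any gap and the z_c terms cancel.
Column 1: 16.6×2800 + 17.7×2940 + (z_c − 34.3)×3240
Column 2: 1.3×0 + 1.47×907 + 7.36×2860 + x×3000 + (z_c − 1.3 − 8.83 − x)×3240
The z_c×3240 term appears on both sides and cancels. Collect the known terms of each column as K = Σ(ρt)_known − 3240 × (depth of known layers): K_1 = 98518 − 3240×34.3 = −12614; K_2 = 22382.89 − 3240×(1.3 + 8.83) = −10438.31.
Balance: K_1 = K_2 − x×(3240 − 3000), so x = (K_2 − K_1)/(3240 − 3000) = 2175.69/240 = 9.07 km.

9.07 km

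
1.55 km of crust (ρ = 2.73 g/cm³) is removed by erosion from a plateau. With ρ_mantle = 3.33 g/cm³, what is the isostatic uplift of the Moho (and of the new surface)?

Unloading: uplift u = e ρ_c/ρ_m = 1.55 km × 2.73/3.33 = 1.27 km.

1.27 km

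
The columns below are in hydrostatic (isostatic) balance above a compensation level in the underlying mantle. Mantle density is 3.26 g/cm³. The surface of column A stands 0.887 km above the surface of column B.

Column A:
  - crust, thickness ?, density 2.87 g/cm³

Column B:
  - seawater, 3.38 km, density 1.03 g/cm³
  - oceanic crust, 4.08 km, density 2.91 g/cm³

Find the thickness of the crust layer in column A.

Take the compensation level at the base of the deeper column (depth z_c below the surface of column A) and equate Σ ρ_i t_i down to z_c; mantle fills any gap and the z_c terms cancel.
Column A: x×2.87 + (z_c − 0 − x)×3.26
Column B: 0.887×0 + 3.38×1.03 + 4.08×2.91 + (z_c − 0.887 − 7.46)×3.26
The z_c×3.26 term appears on both sides and cancels. Collect the known terms of each column as K = Σ(ρt)_known − 3.26 × (depth of known layers): K_A = 0 − 3.26×0 = 0; K_B = 15.3542 − 3.26×(0.887 + 7.46) = −11.85702.
Balance: K_A − x×(3.26 − 2.87) = K_B, so x = (K_A − K_B)/(3.26 − 2.87) = 11.857/0.39 = 30.4 km.

30.4 km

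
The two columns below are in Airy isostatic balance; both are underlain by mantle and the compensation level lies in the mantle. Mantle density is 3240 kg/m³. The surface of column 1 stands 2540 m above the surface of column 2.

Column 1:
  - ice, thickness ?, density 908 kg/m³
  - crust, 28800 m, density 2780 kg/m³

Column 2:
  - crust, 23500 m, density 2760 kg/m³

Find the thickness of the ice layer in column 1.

2690 m

Take the compensation level at the base of the deeper column (depth z_c below the surface of column 1) and equate Σ ρ_i t_i down to z_c; mantle fills any gap and the z_c terms cancel.
Column 1: x×908 + 28800×2780 + (z_c − 28800 − x)×3240
Column 2: 2540×0 + 23500×2760 + (z_c − 2540 − 23500)×3240
The z_c×3240 term appears on both sides and cancels. Collect the known terms of each column as K = Σ(ρt)_known − 3240 × (depth of known layers): K_1 = 80064000 − 3240×28800 = −13248000; K_2 = 64860000 − 3240×(2540 + 23500) = −19509600.
Balance: K_1 − x×(3240 − 908) = K_2, so x = (K_1 − K_2)/(3240 − 908) = 6261600/2332 = 2690 m.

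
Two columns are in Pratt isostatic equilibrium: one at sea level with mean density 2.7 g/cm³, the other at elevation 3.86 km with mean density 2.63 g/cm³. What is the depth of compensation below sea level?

ρ_ref D = ρ (D + h) → D (ρ_ref − ρ) = ρ h.
D = ρ h/(ρ_ref − ρ) = 2.63 × 3.86 km/(2.7 − 2.63) = 145 km.

145 km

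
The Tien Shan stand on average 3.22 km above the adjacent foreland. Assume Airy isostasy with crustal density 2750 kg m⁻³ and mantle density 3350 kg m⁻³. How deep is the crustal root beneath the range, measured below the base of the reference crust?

14.8 km

In Airy isostatic equilibrium: the weight of the topography is balanced by the buoyancy of the root, ρ_c h = (ρ_m − ρ_c) r.
r = h · ρ_c / (ρ_m − ρ_c) = 3.22 km × 2750 / (3350 − 2750) = 14.8 km.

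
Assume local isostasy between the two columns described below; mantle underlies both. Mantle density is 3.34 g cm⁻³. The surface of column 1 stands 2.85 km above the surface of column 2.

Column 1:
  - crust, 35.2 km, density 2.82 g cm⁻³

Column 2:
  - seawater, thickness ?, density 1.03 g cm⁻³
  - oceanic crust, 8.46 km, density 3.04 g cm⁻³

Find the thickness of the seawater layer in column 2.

Take the compensation level at the base of the deeper column (depth z_c below the surface of column 1) and equate Σ ρ_i t_i down to z_c; mantle fills any gap and the z_c terms cancel.
Column 1: 35.2×2.82 + (z_c − 35.2)×3.34
Column 2: 2.85×0 + x×1.03 + 8.46×3.04 + (z_c − 2.85 − 8.46 − x)×3.34
The z_c×3.34 term appears on both sides and cancels. Collect the known terms of each column as K = Σ(ρt)_known − 3.34 × (depth of known layers): K_1 = 99.264 − 3.34×35.2 = −18.304; K_2 = 25.7184 − 3.34×(2.85 + 8.46) = −12.057.
Balance: K_1 = K_2 − x×(3.34 − 1.03), so x = (K_2 − K_1)/(3.34 − 1.03) = 6.247/2.31 = 2.7 km.

2.7 km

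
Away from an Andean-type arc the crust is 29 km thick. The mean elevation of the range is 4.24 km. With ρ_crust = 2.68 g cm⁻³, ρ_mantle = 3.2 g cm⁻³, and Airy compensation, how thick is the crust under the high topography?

Root depth r = h ρ_c / (ρ_m − ρ_c) = 4.24 km × 2.68 / 0.52 = 21.85 km.
Total thickness = T + h + r = 29 km + 4.24 km + 21.85 km = 55.1 km.

55.1 km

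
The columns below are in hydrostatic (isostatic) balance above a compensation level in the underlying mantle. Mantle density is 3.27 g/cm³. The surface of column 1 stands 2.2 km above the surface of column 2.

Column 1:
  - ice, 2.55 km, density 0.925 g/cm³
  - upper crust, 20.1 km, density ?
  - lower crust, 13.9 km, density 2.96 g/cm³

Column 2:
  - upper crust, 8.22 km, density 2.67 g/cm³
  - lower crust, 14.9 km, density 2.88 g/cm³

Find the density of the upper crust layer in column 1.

2.89 g/cm³

Take the compensation level at the base of the deeper column (depth z_c below the surface of column 1) and equate Σ ρ_i t_i down to z_c; mantle fills any gap and the z_c terms cancel.
Column 1: 2.55×0.925 + 20.1×ρ + 13.9×2.96 + (z_c − 36.55)×3.27
Column 2: 2.2×0 + 8.22×2.67 + 14.9×2.88 + (z_c − 2.2 − 23.12)×3.27
The z_c×3.27 term appears on both sides and cancels. Collect the known terms of each column as K = Σ(ρt)_known − 3.27 × (depth of known layers): K_1 = 43.50275 − 3.27×36.55 = −76.01575; K_2 = 64.8594 − 3.27×(2.2 + 23.12) = −17.937.
Balance: K_1 + 20.1×ρ = K_2, so ρ = (K_2 − K_1)/20.1 = 58.0787/20.1 = 2.89 g/cm³.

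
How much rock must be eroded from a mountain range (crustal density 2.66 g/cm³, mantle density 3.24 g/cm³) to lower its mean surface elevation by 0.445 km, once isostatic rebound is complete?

Net drop Δ = e − u = e − e ρ_c/ρ_m = e (ρ_m − ρ_c)/ρ_m.
e = Δ ρ_m/(ρ_m − ρ_c) = 0.445 km × 3.24/0.58 = 2.49 km.

2.49 km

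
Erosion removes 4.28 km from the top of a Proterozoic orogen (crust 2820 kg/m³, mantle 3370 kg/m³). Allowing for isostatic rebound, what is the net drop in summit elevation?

0.699 km

Rebound u = e ρ_c/ρ_m = 4.28 km × 2820/3370 = 3.581 km.
Net surface drop = e − u = 4.28 km − 3.581 km = e (ρ_m − ρ_c)/ρ_m = 0.699 km.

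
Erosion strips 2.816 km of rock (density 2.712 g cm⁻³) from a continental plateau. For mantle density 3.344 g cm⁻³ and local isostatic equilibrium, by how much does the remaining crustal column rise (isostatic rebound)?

2.28 km

Unloading: uplift u = e ρ_c/ρ_m = 2.816 km × 2.712/3.344 = 2.28 km.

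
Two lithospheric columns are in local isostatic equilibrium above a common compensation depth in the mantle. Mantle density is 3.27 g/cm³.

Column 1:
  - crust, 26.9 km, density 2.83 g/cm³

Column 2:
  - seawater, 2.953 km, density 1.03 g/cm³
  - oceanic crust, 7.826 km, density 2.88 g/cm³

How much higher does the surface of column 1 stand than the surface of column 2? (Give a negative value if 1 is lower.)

0.663 km

For any compensation level in the mantle, the mantle terms cancel and isostasy reduces to e = (Σt_1 − Σt_2) − (Σ(ρt)_1 − Σ(ρt)_2) / ρ_m.
Σt_1 = 26.9 km; Σt_2 = 10.779 km; Σ(ρt)_1 = 76.127; Σ(ρt)_2 = 25.58047 (in km·g/cm³).
e = (26.9 − 10.779) − (76.127 − 25.58047) / 3.27 = 0.663 km.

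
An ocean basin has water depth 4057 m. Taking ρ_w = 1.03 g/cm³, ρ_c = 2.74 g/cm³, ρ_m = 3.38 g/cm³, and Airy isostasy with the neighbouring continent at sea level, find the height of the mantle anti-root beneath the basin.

For local isostatic compensation: replacing crust with seawater at the top is compensated by replacing crust with mantle at the base: d (ρ_c − ρ_w) = a (ρ_m − ρ_c).
a = d (ρ_c − ρ_w)/(ρ_m − ρ_c) = 4057 m × 1.71/0.64 = 10800 m.

10800 m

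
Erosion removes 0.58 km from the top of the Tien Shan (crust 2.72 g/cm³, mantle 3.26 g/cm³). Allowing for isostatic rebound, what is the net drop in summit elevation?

0.0961 km

Rebound u = e ρ_c/ρ_m = 0.58 km × 2.72/3.26 = 0.4839 km.
Net surface drop = e − u = 0.58 km − 0.4839 km = e (ρ_m − ρ_c)/ρ_m = 0.0961 km.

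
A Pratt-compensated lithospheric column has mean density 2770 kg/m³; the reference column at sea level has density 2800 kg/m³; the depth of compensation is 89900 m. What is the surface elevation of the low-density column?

ρ_ref D = ρ (D + h) → h = D (ρ_ref − ρ)/ρ.
h = 89900 m × (2800 − 2770)/2770 = 974 m.

974 m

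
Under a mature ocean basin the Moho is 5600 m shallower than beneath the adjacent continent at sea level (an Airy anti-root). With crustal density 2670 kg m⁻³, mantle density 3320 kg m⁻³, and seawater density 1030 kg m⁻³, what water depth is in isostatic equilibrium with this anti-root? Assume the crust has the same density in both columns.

Replacing a thickness d of crust by seawater at the top must be balanced by replacing crust with mantle at the base: d (ρ_c − ρ_w) = a (ρ_m − ρ_c).
d = a (ρ_m − ρ_c)/(ρ_c − ρ_w) = 5600 m × 650/1640 = 2220 m.

2220 m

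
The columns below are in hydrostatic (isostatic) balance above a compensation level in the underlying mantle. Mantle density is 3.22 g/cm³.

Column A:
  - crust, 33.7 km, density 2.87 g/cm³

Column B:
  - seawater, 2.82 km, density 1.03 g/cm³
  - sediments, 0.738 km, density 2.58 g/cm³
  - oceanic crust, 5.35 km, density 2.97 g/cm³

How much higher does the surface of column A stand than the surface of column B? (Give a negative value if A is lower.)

1.18 km

For any compensation level in the mantle, the mantle terms cancel and isostasy reduces to e = (Σt_A − Σt_B) − (Σ(ρt)_A − Σ(ρt)_B) / ρ_m.
Σt_A = 33.7 km; Σt_B = 8.908 km; Σ(ρt)_A = 96.719; Σ(ρt)_B = 20.69814 (in km·g/cm³).
e = (33.7 − 8.908) − (96.719 − 20.69814) / 3.22 = 1.18 km.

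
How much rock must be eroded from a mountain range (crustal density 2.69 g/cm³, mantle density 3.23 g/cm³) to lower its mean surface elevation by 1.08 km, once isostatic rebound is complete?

Net drop Δ = e − u = e − e ρ_c/ρ_m = e (ρ_m − ρ_c)/ρ_m.
e = Δ ρ_m/(ρ_m − ρ_c) = 1.08 km × 3.23/0.54 = 6.46 km.

6.46 km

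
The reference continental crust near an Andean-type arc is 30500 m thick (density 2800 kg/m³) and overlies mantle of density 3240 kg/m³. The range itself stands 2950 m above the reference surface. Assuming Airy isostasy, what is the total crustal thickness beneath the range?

52200 m

Root depth r = h ρ_c / (ρ_m − ρ_c) = 2950 m × 2800 / 440 = 18770 m.
Total thickness = T + h + r = 30500 m + 2950 m + 18770 m = 52200 m.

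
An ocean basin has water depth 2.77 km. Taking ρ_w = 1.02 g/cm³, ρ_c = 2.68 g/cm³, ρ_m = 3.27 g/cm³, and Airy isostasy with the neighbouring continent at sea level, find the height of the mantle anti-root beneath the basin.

7.79 km

Equating mass per unit area of the two columns: replacing crust with seawater at the top is compensated by replacing crust with mantle at the base: d (ρ_c − ρ_w) = a (ρ_m − ρ_c).
a = d (ρ_c − ρ_w)/(ρ_m − ρ_c) = 2.77 km × 1.66/0.59 = 7.79 km.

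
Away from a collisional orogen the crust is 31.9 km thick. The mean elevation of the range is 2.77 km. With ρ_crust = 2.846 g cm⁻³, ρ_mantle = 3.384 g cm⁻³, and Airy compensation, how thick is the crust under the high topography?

Root depth r = h ρ_c / (ρ_m − ρ_c) = 2.77 km × 2.846 / 0.538 = 14.65 km.
Total thickness = T + h + r = 31.9 km + 2.77 km + 14.65 km = 49.3 km.

49.3 km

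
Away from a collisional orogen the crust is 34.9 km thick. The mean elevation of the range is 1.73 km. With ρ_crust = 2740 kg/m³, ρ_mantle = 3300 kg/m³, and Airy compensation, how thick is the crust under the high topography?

Root depth r = h ρ_c / (ρ_m − ρ_c) = 1.73 km × 2740 / 560 = 8.465 km.
Total thickness = T + h + r = 34.9 km + 1.73 km + 8.465 km = 45.1 km.

45.1 km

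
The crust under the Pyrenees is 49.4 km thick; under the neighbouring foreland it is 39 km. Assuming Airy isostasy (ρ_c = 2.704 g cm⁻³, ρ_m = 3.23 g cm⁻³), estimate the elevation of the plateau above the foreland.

Excess crust Δ = 49.4 km − 39 km = 10.4 km, split between elevation h and root r with h + r = Δ.
Airy balance ρ_c h = (ρ_m − ρ_c) r gives r = h ρ_c/(ρ_m − ρ_c), so h (1 + ρ_c/(ρ_m − ρ_c)) = Δ, i.e. h = Δ (ρ_m − ρ_c)/ρ_m.
h = 10.4 km × 0.526/3.23 = 1.69 km.

1.69 km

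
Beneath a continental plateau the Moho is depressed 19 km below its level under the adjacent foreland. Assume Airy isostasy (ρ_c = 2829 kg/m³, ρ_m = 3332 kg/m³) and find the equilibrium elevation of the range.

3.38 km

By Archimedes' principle applied to the lithosphere: ρ_c h = (ρ_m − ρ_c) r.
h = r (ρ_m − ρ_c) / ρ_c = 19 km × (3332 − 2829) / 2829 = 3.38 km.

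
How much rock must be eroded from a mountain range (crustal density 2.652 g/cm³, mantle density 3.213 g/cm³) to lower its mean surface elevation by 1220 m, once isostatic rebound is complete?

6990 m

Net drop Δ = e − u = e − e ρ_c/ρ_m = e (ρ_m − ρ_c)/ρ_m.
e = Δ ρ_m/(ρ_m − ρ_c) = 1220 m × 3.213/0.561 = 6990 m.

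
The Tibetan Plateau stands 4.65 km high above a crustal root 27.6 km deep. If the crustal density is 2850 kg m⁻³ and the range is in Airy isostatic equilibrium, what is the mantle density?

3330 kg m⁻³

Airy balance: ρ_c h = (ρ_m − ρ_c) r → ρ_m = ρ_c (1 + h/r).
ρ_m = 2850 × (1 + 4.65 km/27.6 km) = 3330 kg m⁻³.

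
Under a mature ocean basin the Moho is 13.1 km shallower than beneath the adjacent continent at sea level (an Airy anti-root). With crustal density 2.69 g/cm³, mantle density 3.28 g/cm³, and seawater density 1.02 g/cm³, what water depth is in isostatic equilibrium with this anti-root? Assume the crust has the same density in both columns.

4.63 km

Replacing a thickness d of crust by seawater at the top must be balanced by replacing crust with mantle at the base: d (ρ_c − ρ_w) = a (ρ_m − ρ_c).
d = a (ρ_m − ρ_c)/(ρ_c − ρ_w) = 13.1 km × 0.59/1.67 = 4.63 km.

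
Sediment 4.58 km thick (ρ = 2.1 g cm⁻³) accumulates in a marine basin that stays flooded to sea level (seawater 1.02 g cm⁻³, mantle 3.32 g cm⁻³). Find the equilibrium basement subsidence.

2.15 km

Submarine loading: the sediment displaces seawater, and the subsidence is in turn flooded, so s (ρ_m − ρ_w) = t (ρ_sed − ρ_w).
s = 4.58 km × (2.1 − 1.02) / (3.32 − 1.02) = 2.15 km.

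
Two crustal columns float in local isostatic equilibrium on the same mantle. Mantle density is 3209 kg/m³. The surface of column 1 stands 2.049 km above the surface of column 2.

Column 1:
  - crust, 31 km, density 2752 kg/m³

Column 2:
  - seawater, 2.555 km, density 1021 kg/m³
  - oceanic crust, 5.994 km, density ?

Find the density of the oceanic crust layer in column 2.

2880 kg/m³

Take the compensation level at the base of the deeper column (depth z_c below the surface of column 1) and equate Σ ρ_i t_i down to z_c; mantle fills any gap and the z_c terms cancel.
Column 1: 31×2752 + (z_c − 31)×3209
Column 2: 2.049×0 + 2.555×1021 + 5.994×ρ + (z_c − 2.049 − 8.549)×3209
The z_c×3209 term appears on both sides and cancels. Collect the known terms of each column as K = Σ(ρt)_known − 3209 × (depth of known layers): K_1 = 85312 − 3209×31 = −14167; K_2 = 2608.655 − 3209×(2.049 + 8.549) = −31400.327.
Balance: K_1 = K_2 + 5.994×ρ, so ρ = (K_1 − K_2)/5.994 = 17233.3/5.994 = 2880 kg/m³.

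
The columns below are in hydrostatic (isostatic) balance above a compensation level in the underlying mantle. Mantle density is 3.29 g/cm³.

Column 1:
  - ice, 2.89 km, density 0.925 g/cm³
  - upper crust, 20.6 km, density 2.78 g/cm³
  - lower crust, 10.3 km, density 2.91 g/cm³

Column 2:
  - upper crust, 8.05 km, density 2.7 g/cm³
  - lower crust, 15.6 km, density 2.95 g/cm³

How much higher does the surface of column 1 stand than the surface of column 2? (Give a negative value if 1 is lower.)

3.4 km

For any compensation level in the mantle, the mantle terms cancel and isostasy reduces to e = (Σt_1 − Σt_2) − (Σ(ρt)_1 − Σ(ρt)_2) / ρ_m.
Σt_1 = 33.79 km; Σt_2 = 23.65 km; Σ(ρt)_1 = 89.91425; Σ(ρt)_2 = 67.755 (in km·g/cm³).
e = (33.79 − 23.65) − (89.91425 − 67.755) / 3.29 = 3.4 km.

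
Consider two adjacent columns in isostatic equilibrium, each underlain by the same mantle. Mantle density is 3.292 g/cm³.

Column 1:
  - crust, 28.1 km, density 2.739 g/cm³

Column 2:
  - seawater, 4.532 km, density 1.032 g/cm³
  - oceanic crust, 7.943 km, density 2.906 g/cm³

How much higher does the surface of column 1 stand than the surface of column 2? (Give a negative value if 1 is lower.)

0.678 km

For any compensation level in the mantle, the mantle terms cancel and isostasy reduces to e = (Σt_1 − Σt_2) − (Σ(ρt)_1 − Σ(ρt)_2) / ρ_m.
Σt_1 = 28.1 km; Σt_2 = 12.475 km; Σ(ρt)_1 = 76.9659; Σ(ρt)_2 = 27.759382 (in km·g/cm³).
e = (28.1 − 12.475) − (76.9659 − 27.759382) / 3.292 = 0.678 km.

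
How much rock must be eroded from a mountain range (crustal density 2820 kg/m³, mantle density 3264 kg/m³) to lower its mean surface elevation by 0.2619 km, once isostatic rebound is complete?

Net drop Δ = e − u = e − e ρ_c/ρ_m = e (ρ_m − ρ_c)/ρ_m.
e = Δ ρ_m/(ρ_m − ρ_c) = 0.2619 km × 3264/444 = 1.93 km.

1.93 km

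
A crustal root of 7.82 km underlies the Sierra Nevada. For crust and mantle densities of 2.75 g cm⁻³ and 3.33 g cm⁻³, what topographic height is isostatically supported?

1.65 km

By Archimedes' principle applied to the lithosphere: ρ_c h = (ρ_m − ρ_c) r.
h = r (ρ_m − ρ_c) / ρ_c = 7.82 km × (3.33 − 2.75) / 2.75 = 1.65 km.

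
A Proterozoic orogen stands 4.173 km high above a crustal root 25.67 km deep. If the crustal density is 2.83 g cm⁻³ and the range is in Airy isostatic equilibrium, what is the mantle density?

Airy balance: ρ_c h = (ρ_m − ρ_c) r → ρ_m = ρ_c (1 + h/r).
ρ_m = 2.83 × (1 + 4.173 km/25.67 km) = 3.29 g cm⁻³.

3.29 g cm⁻³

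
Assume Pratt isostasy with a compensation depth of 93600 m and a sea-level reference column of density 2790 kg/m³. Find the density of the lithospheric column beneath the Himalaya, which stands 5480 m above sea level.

2640 kg/m³

Pratt balance: ρ_ref D = ρ (D + h).
ρ = ρ_ref D/(D + h) = 2790 × 93600 m/(93600 m + 5480 m) = 2640 kg/m³.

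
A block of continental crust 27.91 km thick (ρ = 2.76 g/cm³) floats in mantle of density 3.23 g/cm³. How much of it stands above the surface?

4.06 km

Floating equilibrium: submerged depth d = t ρ_obj/ρ_fluid = 27.91 km × 2.76/3.23 = 23.85 km.
Freeboard = t − d = 27.91 km − 23.85 km = 4.06 km.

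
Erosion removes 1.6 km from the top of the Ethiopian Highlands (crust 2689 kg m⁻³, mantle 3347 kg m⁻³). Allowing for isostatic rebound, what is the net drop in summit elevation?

Rebound u = e ρ_c/ρ_m = 1.6 km × 2689/3347 = 1.285 km.
Net surface drop = e − u = 1.6 km − 1.285 km = e (ρ_m − ρ_c)/ρ_m = 0.315 km.

0.315 km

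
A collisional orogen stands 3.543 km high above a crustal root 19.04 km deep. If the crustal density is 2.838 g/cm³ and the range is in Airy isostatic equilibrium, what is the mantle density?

Airy balance: ρ_c h = (ρ_m − ρ_c) r → ρ_m = ρ_c (1 + h/r).
ρ_m = 2.838 × (1 + 3.543 km/19.04 km) = 3.37 g/cm³.

3.37 g/cm³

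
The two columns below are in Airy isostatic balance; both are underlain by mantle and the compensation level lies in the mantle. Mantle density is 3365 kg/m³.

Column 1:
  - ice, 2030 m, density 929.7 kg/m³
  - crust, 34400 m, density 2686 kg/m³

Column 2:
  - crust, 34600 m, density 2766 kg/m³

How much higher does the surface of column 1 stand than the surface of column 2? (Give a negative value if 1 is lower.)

2250 m

For any compensation level in the mantle, the mantle terms cancel and isostasy reduces to e = (Σt_1 − Σt_2) − (Σ(ρt)_1 − Σ(ρt)_2) / ρ_m.
Σt_1 = 36430 m; Σt_2 = 34600 m; Σ(ρt)_1 = 94285691; Σ(ρt)_2 = 95703600 (in m·kg/m³).
e = (36430 − 34600) − (94285691 − 95703600) / 3365 = 2250 m.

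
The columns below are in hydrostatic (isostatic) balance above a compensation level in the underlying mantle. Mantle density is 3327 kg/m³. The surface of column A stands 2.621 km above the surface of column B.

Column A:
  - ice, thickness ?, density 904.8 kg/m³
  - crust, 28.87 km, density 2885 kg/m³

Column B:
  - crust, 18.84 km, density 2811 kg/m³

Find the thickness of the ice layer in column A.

2.35 km

Take the compensation level at the base of the deeper column (depth z_c below the surface of column A) and equate Σ ρ_i t_i down to z_c; mantle fills any gap and the z_c terms cancel.
Column A: x×904.8 + 28.87×2885 + (z_c − 28.87 − x)×3327
Column B: 2.621×0 + 18.84×2811 + (z_c − 2.621 − 18.84)×3327
The z_c×3327 term appears on both sides and cancels. Collect the known terms of each column as K = Σ(ρt)_known − 3327 × (depth of known layers): K_A = 83289.95 − 3327×28.87 = −12760.54; K_B = 52959.24 − 3327×(2.621 + 18.84) = −18441.507.
Balance: K_A − x×(3327 − 904.8) = K_B, so x = (K_A − K_B)/(3327 − 904.8) = 5680.97/2422.2 = 2.35 km.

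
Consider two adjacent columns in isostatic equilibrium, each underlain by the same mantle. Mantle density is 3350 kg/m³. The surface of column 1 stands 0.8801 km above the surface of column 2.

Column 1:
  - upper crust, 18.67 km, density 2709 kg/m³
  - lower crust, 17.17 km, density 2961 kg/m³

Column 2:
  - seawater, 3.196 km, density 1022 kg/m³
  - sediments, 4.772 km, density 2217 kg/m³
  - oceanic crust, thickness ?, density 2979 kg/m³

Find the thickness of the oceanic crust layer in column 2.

7.69 km

Take the compensation level at the base of the deeper column (depth z_c below the surface of column 1) and equate Σ ρ_i t_i down to z_c; mantle fills any gap and the z_c terms cancel.
Column 1: 18.67×2709 + 17.17×2961 + (z_c − 35.84)×3350
Column 2: 0.8801×0 + 3.196×1022 + 4.772×2217 + x×2979 + (z_c − 0.8801 − 7.968 − x)×3350
The z_c×3350 term appears on both sides and cancels. Collect the known terms of each column as K = Σ(ρt)_known − 3350 × (depth of known layers): K_1 = 101417.4 − 3350×35.84 = −18646.6; K_2 = 13845.836 − 3350×(0.8801 + 7.968) = −15795.299.
Balance: K_1 = K_2 − x×(3350 − 2979), so x = (K_2 − K_1)/(3350 − 2979) = 2851.3/371 = 7.69 km.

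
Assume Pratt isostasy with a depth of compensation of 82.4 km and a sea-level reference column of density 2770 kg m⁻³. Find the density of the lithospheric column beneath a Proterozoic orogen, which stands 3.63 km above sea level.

Pratt balance: ρ_ref D = ρ (D + h).
ρ = ρ_ref D/(D + h) = 2770 × 82.4 km/(82.4 km + 3.63 km) = 2650 kg m⁻³.

2650 kg m⁻³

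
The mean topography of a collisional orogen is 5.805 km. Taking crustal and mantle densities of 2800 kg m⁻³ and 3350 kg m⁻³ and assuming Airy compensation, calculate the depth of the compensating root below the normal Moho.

For local isostatic compensation: the weight of the topography is balanced by the buoyancy of the root, ρ_c h = (ρ_m − ρ_c) r.
r = h · ρ_c / (ρ_m − ρ_c) = 5.805 km × 2800 / (3350 − 2800) = 29.6 km.

29.6 km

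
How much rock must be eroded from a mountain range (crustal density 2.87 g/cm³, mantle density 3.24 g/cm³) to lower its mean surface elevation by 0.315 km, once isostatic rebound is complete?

2.76 km

Net drop Δ = e − u = e − e ρ_c/ρ_m = e (ρ_m − ρ_c)/ρ_m.
e = Δ ρ_m/(ρ_m − ρ_c) = 0.315 km × 3.24/0.37 = 2.76 km.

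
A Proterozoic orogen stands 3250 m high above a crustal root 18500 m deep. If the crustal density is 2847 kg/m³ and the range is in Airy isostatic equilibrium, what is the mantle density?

Airy balance: ρ_c h = (ρ_m − ρ_c) r → ρ_m = ρ_c (1 + h/r).
ρ_m = 2847 × (1 + 3250 m/18500 m) = 3350 kg/m³.

3350 kg/m³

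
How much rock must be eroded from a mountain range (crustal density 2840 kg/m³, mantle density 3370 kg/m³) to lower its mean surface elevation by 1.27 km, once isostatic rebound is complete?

8.08 km

Net drop Δ = e − u = e − e ρ_c/ρ_m = e (ρ_m − ρ_c)/ρ_m.
e = Δ ρ_m/(ρ_m − ρ_c) = 1.27 km × 3370/530 = 8.08 km.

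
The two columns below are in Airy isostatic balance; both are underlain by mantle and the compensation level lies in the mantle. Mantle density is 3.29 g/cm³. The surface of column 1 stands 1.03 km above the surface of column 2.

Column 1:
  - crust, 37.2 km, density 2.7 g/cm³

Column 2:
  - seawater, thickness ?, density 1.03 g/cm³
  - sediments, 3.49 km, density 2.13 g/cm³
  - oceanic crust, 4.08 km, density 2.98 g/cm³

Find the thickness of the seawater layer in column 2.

5.86 km

Take the compensation level at the base of the deeper column (depth z_c below the surface of column 1) and equate Σ ρ_i t_i down to z_c; mantle fills any gap and the z_c terms cancel.
Column 1: 37.2×2.7 + (z_c − 37.2)×3.29
Column 2: 1.03×0 + x×1.03 + 3.49×2.13 + 4.08×2.98 + (z_c − 1.03 − 7.57 − x)×3.29
The z_c×3.29 term appears on both sides and cancels. Collect the known terms of each column as K = Σ(ρt)_known − 3.29 × (depth of known layers): K_1 = 100.44 − 3.29×37.2 = −21.948; K_2 = 19.5921 − 3.29×(1.03 + 7.57) = −8.7019.
Balance: K_1 = K_2 − x×(3.29 − 1.03), so x = (K_2 − K_1)/(3.29 − 1.03) = 13.2461/2.26 = 5.86 km.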